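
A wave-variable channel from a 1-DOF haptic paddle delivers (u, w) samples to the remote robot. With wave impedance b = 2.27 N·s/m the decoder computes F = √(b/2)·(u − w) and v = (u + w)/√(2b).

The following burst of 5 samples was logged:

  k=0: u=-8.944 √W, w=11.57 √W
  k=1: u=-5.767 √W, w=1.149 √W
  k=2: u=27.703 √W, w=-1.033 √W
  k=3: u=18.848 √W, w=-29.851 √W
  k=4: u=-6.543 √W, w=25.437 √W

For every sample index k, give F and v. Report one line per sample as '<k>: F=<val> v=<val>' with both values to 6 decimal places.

k=0: u−w=-20.514000, u+w=2.626000; √(b/2)=1.065364, √(2b)=2.130728; F=1.065364×(-20.514)=-21.854873, v=2.626000/2.130728=1.232443
k=1: u−w=-6.916000, u+w=-4.618000; √(b/2)=1.065364, √(2b)=2.130728; F=1.065364×(-6.916)=-7.368056, v=-4.618000/2.130728=-2.167335
k=2: u−w=28.736000, u+w=26.670000; √(b/2)=1.065364, √(2b)=2.130728; F=1.065364×28.736=30.614294, v=26.670000/2.130728=12.516851
k=3: u−w=48.699000, u+w=-11.003000; √(b/2)=1.065364, √(2b)=2.130728; F=1.065364×48.699=51.882151, v=-11.003000/2.130728=-5.163964
k=4: u−w=-31.980000, u+w=18.894000; √(b/2)=1.065364, √(2b)=2.130728; F=1.065364×(-31.98)=-34.070334, v=18.894000/2.130728=8.867394

0: F=-21.854873 v=1.232443
1: F=-7.368056 v=-2.167335
2: F=30.614294 v=12.516851
3: F=51.882151 v=-5.163964
4: F=-34.070334 v=8.867394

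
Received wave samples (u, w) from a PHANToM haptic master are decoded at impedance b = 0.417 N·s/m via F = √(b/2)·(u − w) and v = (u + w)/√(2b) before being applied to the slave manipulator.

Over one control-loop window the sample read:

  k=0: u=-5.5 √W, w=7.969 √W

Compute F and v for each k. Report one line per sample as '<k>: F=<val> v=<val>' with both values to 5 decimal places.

0: F=-6.15019 v=2.70357

k=0: u−w=-13.46900, u+w=2.46900; √(b/2)=0.45662, √(2b)=0.91324; F=0.45662×(-13.469)=-6.15019, v=2.46900/0.91324=2.70357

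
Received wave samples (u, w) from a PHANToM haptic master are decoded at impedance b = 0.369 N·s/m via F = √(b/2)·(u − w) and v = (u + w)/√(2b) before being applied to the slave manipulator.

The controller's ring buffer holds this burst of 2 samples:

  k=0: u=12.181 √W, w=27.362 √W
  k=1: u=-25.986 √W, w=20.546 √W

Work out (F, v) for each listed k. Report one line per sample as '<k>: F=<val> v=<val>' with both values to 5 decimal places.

0: F=-6.52077 v=46.03005
1: F=-19.98711 v=-6.33243

k=0: u−w=-15.18100, u+w=39.54300; √(b/2)=0.42953, √(2b)=0.85907; F=0.42953×(-15.181)=-6.52077, v=39.54300/0.85907=46.03005
k=1: u−w=-46.53200, u+w=-5.44000; √(b/2)=0.42953, √(2b)=0.85907; F=0.42953×(-46.532)=-19.98711, v=-5.44000/0.85907=-6.33243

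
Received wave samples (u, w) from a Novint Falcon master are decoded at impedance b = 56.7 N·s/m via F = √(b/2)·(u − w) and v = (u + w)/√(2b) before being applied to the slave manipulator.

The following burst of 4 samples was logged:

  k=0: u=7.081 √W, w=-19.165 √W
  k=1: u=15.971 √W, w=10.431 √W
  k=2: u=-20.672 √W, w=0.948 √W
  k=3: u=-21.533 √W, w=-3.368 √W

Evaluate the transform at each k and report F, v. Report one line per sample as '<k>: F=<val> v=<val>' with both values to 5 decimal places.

0: F=139.74609 v=-1.13476
1: F=29.49757 v=2.47931
2: F=-115.11508 v=-1.85220
3: F=-96.71903 v=-2.33835

k=0: u−w=26.24600, u+w=-12.08400; √(b/2)=5.32447, √(2b)=10.64894; F=5.32447×26.246=139.74609, v=-12.08400/10.64894=-1.13476
k=1: u−w=5.54000, u+w=26.40200; √(b/2)=5.32447, √(2b)=10.64894; F=5.32447×5.54=29.49757, v=26.40200/10.64894=2.47931
k=2: u−w=-21.62000, u+w=-19.72400; √(b/2)=5.32447, √(2b)=10.64894; F=5.32447×(-21.62)=-115.11508, v=-19.72400/10.64894=-1.85220
k=3: u−w=-18.16500, u+w=-24.90100; √(b/2)=5.32447, √(2b)=10.64894; F=5.32447×(-18.165)=-96.71903, v=-24.90100/10.64894=-2.33835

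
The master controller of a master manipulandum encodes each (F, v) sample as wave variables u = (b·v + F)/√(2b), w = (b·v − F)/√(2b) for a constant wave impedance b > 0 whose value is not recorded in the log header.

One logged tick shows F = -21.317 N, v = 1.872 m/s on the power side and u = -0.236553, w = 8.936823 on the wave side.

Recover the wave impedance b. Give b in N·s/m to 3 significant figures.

u + w = 8.700270;  u + w = √(2b)·v, so √(2b) = 8.700270/1.872 = 4.647580.
b = (√(2b))²/2 = 21.600001/2 = 10.800001.
(Check via u − w = 2F/√(2b): u − w = -9.173376, 2F/√(2b) = -9.173376.)

b = 10.8 N·s/m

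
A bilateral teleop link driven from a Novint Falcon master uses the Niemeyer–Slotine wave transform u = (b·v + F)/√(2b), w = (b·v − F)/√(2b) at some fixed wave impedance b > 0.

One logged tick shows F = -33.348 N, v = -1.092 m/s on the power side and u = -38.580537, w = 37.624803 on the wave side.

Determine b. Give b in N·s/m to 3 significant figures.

b = 0.383 N·s/m

u + w = -0.955734;  u + w = √(2b)·v, so √(2b) = -0.955734/(-1.092) = 0.875214.
b = (√(2b))²/2 = 0.766000/2 = 0.383000.
(Check via u − w = 2F/√(2b): u − w = -76.205340, 2F/√(2b) = -76.205337.)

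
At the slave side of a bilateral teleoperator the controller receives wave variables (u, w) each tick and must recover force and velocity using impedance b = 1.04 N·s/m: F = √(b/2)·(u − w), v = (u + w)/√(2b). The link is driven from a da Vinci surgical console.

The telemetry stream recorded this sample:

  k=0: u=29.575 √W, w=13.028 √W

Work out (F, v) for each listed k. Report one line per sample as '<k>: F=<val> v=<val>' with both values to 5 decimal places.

k=0: u−w=16.54700, u+w=42.60300; √(b/2)=0.72111, √(2b)=1.44222; F=0.72111×16.547=11.93221, v=42.60300/1.44222=29.53987

0: F=11.93221 v=29.53987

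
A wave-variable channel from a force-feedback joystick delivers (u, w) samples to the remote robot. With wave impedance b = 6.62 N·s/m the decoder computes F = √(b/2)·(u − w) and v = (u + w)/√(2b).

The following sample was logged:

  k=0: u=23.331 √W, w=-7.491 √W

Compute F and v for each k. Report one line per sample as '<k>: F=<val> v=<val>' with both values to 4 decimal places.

k=0: u−w=30.8220, u+w=15.8400; √(b/2)=1.8193, √(2b)=3.6387; F=1.8193×30.822=56.0757, v=15.8400/3.6387=4.3532

0: F=56.0757 v=4.3532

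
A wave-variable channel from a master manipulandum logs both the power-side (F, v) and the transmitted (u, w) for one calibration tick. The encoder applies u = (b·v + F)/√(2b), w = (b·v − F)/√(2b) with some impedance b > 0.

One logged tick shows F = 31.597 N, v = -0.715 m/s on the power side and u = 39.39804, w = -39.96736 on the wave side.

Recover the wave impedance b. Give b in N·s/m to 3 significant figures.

b = 0.317 N·s/m

u + w = -0.5693;  u + w = √(2b)·v, so √(2b) = -0.5693/(-0.715) = 0.7963.
b = (√(2b))²/2 = 0.6340/2 = 0.3170.
(Check via u − w = 2F/√(2b): u − w = 79.3654, 2F/√(2b) = 79.3643.)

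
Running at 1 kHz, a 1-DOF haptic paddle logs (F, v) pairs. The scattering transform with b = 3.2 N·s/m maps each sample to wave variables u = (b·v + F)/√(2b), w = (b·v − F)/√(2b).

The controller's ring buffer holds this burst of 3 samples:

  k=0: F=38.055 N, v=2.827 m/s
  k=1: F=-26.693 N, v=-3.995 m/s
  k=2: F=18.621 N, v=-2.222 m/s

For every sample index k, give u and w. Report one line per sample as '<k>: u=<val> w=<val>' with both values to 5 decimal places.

0: u=18.61846 w=-11.46666
1: u=-15.60465 w=5.49801
2: u=4.54996 w=-10.17123

k=0: b·v=3.2×2.827=9.04640; √(2b)=2.52982; u=(9.04640+38.055)/2.52982=18.61846, w=(9.04640−38.055)/2.52982=-11.46666
k=1: b·v=3.2×(-3.995)=-12.78400; √(2b)=2.52982; u=(-12.78400+(-26.693))/2.52982=-15.60465, w=(-12.78400−(-26.693))/2.52982=5.49801
k=2: b·v=3.2×(-2.222)=-7.11040; √(2b)=2.52982; u=(-7.11040+18.621)/2.52982=4.54996, w=(-7.11040−18.621)/2.52982=-10.17123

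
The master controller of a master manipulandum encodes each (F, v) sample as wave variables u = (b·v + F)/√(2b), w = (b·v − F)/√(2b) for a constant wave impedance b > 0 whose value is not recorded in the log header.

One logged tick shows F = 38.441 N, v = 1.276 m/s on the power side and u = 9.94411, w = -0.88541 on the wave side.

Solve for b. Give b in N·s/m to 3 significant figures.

u + w = 9.0587;  u + w = √(2b)·v, so √(2b) = 9.0587/1.276 = 7.0993.
b = (√(2b))²/2 = 50.4000/2 = 25.2000.
(Check via u − w = 2F/√(2b): u − w = 10.8295, 2F/√(2b) = 10.8295.)

b = 25.2 N·s/m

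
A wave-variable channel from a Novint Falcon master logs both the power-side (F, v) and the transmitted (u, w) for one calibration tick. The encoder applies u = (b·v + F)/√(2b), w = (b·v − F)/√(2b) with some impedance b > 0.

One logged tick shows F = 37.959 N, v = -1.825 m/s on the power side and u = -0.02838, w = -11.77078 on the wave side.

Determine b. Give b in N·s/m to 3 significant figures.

b = 20.9 N·s/m

u + w = -11.79916;  u + w = √(2b)·v, so √(2b) = -11.79916/(-1.825) = 6.46529.
b = (√(2b))²/2 = 41.80002/2 = 20.90001.
(Check via u − w = 2F/√(2b): u − w = 11.74240, 2F/√(2b) = 11.74239.)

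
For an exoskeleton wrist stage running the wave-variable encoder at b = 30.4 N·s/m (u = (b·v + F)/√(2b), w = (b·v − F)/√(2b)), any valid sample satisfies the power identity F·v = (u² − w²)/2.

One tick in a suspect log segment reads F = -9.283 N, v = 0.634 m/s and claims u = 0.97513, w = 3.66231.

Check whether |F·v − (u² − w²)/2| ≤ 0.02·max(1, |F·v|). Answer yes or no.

F·v = (-9.283)×0.634 = -5.8854 W.
(u² − w²)/2 = (0.9509 − 13.4125)/2 = -6.2308 W.
|Δ| = 0.3454;  2% of max(1, |F·v|) = 0.1177.

no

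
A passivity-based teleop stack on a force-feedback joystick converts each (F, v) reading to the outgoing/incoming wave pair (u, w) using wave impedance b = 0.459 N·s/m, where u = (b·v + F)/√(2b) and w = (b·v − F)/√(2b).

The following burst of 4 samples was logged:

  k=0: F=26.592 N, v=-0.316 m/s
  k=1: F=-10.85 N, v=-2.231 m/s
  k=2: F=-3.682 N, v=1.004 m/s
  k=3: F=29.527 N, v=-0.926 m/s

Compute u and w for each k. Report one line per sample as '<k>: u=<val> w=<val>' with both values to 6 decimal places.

0: u=27.602877 w=-27.905644
1: u=-12.393009 w=10.255436
2: u=-3.361952 w=4.323908
3: u=30.373930 w=-31.261152

k=0: b·v=0.459×(-0.316)=-0.145044; √(2b)=0.958123; u=(-0.145044+26.592)/0.958123=27.602877, w=(-0.145044−26.592)/0.958123=-27.905644
k=1: b·v=0.459×(-2.231)=-1.024029; √(2b)=0.958123; u=(-1.024029+(-10.85))/0.958123=-12.393009, w=(-1.024029−(-10.85))/0.958123=10.255436
k=2: b·v=0.459×1.004=0.460836; √(2b)=0.958123; u=(0.460836+(-3.682))/0.958123=-3.361952, w=(0.460836−(-3.682))/0.958123=4.323908
k=3: b·v=0.459×(-0.926)=-0.425034; √(2b)=0.958123; u=(-0.425034+29.527)/0.958123=30.373930, w=(-0.425034−29.527)/0.958123=-31.261152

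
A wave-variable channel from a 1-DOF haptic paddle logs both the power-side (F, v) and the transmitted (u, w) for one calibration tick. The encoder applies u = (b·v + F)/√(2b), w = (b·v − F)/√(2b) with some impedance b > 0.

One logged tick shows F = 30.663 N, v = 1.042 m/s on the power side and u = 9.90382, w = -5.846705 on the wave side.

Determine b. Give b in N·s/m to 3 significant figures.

u + w = 4.057115;  u + w = √(2b)·v, so √(2b) = 4.057115/1.042 = 3.893584.
b = (√(2b))²/2 = 15.160000/2 = 7.580000.
(Check via u − w = 2F/√(2b): u − w = 15.750525, 2F/√(2b) = 15.750525.)

b = 7.58 N·s/m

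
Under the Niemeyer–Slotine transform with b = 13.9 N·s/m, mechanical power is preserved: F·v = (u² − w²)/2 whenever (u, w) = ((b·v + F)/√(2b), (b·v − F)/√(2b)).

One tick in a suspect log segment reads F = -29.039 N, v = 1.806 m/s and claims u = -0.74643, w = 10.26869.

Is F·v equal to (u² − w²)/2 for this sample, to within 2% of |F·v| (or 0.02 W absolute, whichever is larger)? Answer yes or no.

F·v = (-29.039)×1.806 = -52.44443 W.
(u² − w²)/2 = (0.55716 − 105.44599)/2 = -52.44442 W.
|Δ| = 0.00002;  2% of max(1, |F·v|) = 1.04889.

yes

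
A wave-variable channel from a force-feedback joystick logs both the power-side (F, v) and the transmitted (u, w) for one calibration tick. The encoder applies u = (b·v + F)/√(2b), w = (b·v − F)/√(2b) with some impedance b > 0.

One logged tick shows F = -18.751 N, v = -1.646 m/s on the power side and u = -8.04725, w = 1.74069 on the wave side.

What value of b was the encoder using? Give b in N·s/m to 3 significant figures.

u + w = -6.3066;  u + w = √(2b)·v, so √(2b) = -6.3066/(-1.646) = 3.8314.
b = (√(2b))²/2 = 14.6800/2 = 7.3400.
(Check via u − w = 2F/√(2b): u − w = -9.7879, 2F/√(2b) = -9.7879.)

b = 7.34 N·s/m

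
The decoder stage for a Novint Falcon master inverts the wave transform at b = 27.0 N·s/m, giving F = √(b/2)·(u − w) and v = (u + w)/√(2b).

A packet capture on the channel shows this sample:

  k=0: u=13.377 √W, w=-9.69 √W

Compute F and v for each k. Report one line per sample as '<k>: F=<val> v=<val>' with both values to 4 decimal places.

k=0: u−w=23.0670, u+w=3.6870; √(b/2)=3.6742, √(2b)=7.3485; F=3.6742×23.067=84.7536, v=3.6870/7.3485=0.5017

0: F=84.7536 v=0.5017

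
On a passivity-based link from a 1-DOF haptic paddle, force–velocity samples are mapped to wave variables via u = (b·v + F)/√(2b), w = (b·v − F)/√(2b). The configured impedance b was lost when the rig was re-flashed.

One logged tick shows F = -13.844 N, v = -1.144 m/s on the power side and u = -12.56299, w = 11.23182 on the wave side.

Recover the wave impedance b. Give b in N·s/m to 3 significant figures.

u + w = -1.33117;  u + w = √(2b)·v, so √(2b) = -1.33117/(-1.144) = 1.16361.
b = (√(2b))²/2 = 1.35399/2 = 0.67699.
(Check via u − w = 2F/√(2b): u − w = -23.79481, 2F/√(2b) = -23.79491.)

b = 0.677 N·s/m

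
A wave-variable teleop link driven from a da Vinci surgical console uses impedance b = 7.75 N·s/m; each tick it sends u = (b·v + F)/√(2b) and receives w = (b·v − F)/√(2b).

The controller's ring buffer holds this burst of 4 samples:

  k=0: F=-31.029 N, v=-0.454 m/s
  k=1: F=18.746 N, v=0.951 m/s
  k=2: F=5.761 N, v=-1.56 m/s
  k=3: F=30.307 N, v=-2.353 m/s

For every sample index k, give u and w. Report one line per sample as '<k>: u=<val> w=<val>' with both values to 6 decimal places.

0: u=-8.775074 w=6.987674
1: u=6.633534 w=-2.889443
2: u=-1.607568 w=-4.534159
3: u=3.066101 w=-12.329871

k=0: b·v=7.75×(-0.454)=-3.518500; √(2b)=3.937004; u=(-3.518500+(-31.029))/3.937004=-8.775074, w=(-3.518500−(-31.029))/3.937004=6.987674
k=1: b·v=7.75×0.951=7.370250; √(2b)=3.937004; u=(7.370250+18.746)/3.937004=6.633534, w=(7.370250−18.746)/3.937004=-2.889443
k=2: b·v=7.75×(-1.56)=-12.090000; √(2b)=3.937004; u=(-12.090000+5.761)/3.937004=-1.607568, w=(-12.090000−5.761)/3.937004=-4.534159
k=3: b·v=7.75×(-2.353)=-18.235750; √(2b)=3.937004; u=(-18.235750+30.307)/3.937004=3.066101, w=(-18.235750−30.307)/3.937004=-12.329871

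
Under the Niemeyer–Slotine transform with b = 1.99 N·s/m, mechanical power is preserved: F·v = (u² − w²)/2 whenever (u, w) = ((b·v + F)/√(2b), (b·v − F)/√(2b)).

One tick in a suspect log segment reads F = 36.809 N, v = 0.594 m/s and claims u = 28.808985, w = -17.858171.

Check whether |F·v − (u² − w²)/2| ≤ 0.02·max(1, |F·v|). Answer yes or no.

F·v = 36.809×0.594 = 21.864546 W.
(u² − w²)/2 = (829.957617 − 318.914271)/2 = 255.521673 W.
|Δ| = 233.657127;  2% of max(1, |F·v|) = 0.437291.

no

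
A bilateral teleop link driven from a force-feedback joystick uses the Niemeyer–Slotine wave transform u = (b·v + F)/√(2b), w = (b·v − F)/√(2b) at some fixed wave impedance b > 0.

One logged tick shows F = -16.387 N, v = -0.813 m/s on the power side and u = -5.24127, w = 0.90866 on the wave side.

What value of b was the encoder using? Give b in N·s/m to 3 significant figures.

b = 14.2 N·s/m

u + w = -4.33261;  u + w = √(2b)·v, so √(2b) = -4.33261/(-0.813) = 5.32916.
b = (√(2b))²/2 = 28.39998/2 = 14.19999.
(Check via u − w = 2F/√(2b): u − w = -6.14993, 2F/√(2b) = -6.14993.)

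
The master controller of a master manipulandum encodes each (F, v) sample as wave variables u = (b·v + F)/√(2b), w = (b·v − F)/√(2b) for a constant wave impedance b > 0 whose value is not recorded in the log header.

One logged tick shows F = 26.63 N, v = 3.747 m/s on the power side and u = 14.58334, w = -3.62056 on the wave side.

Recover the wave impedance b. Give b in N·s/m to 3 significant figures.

u + w = 10.9628;  u + w = √(2b)·v, so √(2b) = 10.9628/3.747 = 2.9257.
b = (√(2b))²/2 = 8.5600/2 = 4.2800.
(Check via u − w = 2F/√(2b): u − w = 18.2039, 2F/√(2b) = 18.2039.)

b = 4.28 N·s/m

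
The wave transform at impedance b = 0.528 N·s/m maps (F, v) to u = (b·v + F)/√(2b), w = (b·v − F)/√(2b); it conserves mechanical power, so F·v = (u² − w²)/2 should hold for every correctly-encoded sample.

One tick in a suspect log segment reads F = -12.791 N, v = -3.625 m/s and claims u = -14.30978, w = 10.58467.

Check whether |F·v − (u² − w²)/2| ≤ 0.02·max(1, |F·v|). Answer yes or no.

yes

F·v = (-12.791)×(-3.625) = 46.3674 W.
(u² − w²)/2 = (204.7698 − 112.0352)/2 = 46.3673 W.
|Δ| = 0.0001;  2% of max(1, |F·v|) = 0.9273.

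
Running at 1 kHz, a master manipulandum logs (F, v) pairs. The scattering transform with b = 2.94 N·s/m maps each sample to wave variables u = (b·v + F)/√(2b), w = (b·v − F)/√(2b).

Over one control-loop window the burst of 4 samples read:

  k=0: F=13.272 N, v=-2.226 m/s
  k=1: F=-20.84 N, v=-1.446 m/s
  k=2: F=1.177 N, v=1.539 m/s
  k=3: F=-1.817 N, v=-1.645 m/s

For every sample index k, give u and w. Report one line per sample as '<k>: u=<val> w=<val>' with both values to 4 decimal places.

k=0: b·v=2.94×(-2.226)=-6.5444; √(2b)=2.4249; u=(-6.5444+13.272)/2.4249=2.7744, w=(-6.5444−13.272)/2.4249=-8.1722
k=1: b·v=2.94×(-1.446)=-4.2512; √(2b)=2.4249; u=(-4.2512+(-20.84))/2.4249=-10.3475, w=(-4.2512−(-20.84))/2.4249=6.8411
k=2: b·v=2.94×1.539=4.5247; √(2b)=2.4249; u=(4.5247+1.177)/2.4249=2.3513, w=(4.5247−1.177)/2.4249=1.3806
k=3: b·v=2.94×(-1.645)=-4.8363; √(2b)=2.4249; u=(-4.8363+(-1.817))/2.4249=-2.7438, w=(-4.8363−(-1.817))/2.4249=-1.2451

0: u=2.7744 w=-8.1722
1: u=-10.3475 w=6.8411
2: u=2.3513 w=1.3806
3: u=-2.7438 w=-1.2451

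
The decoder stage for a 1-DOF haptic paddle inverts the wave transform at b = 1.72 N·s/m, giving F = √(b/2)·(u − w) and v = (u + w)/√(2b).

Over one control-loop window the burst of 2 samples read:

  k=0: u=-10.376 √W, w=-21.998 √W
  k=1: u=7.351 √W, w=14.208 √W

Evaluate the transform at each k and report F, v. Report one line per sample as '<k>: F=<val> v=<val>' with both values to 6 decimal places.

k=0: u−w=11.622000, u+w=-32.374000; √(b/2)=0.927362, √(2b)=1.854724; F=0.927362×11.622=10.777799, v=-32.374000/1.854724=-17.454891
k=1: u−w=-6.857000, u+w=21.559000; √(b/2)=0.927362, √(2b)=1.854724; F=0.927362×(-6.857)=-6.358920, v=21.559000/1.854724=11.623834

0: F=10.777799 v=-17.454891
1: F=-6.358920 v=11.623834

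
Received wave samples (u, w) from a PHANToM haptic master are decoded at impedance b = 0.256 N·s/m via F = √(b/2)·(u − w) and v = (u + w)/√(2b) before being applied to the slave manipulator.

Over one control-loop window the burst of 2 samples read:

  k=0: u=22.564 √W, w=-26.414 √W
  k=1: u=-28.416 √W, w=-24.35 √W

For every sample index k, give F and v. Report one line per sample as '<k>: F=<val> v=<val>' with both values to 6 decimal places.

k=0: u−w=48.978000, u+w=-3.850000; √(b/2)=0.357771, √(2b)=0.715542; F=0.357771×48.978=17.522902, v=-3.850000/0.715542=-5.380539
k=1: u−w=-4.066000, u+w=-52.766000; √(b/2)=0.357771, √(2b)=0.715542; F=0.357771×(-4.066)=-1.454696, v=-52.766000/0.715542=-73.742727

0: F=17.522902 v=-5.380539
1: F=-1.454696 v=-73.742727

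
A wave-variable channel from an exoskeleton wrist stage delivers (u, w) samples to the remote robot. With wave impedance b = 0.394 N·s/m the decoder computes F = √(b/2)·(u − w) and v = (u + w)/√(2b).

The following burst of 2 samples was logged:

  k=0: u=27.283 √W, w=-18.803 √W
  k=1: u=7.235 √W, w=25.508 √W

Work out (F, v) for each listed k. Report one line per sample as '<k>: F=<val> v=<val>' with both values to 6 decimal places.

0: F=20.455125 v=9.552845
1: F=-8.110413 v=36.885473

k=0: u−w=46.086000, u+w=8.480000; √(b/2)=0.443847, √(2b)=0.887694; F=0.443847×46.086=20.455125, v=8.480000/0.887694=9.552845
k=1: u−w=-18.273000, u+w=32.743000; √(b/2)=0.443847, √(2b)=0.887694; F=0.443847×(-18.273)=-8.110413, v=32.743000/0.887694=36.885473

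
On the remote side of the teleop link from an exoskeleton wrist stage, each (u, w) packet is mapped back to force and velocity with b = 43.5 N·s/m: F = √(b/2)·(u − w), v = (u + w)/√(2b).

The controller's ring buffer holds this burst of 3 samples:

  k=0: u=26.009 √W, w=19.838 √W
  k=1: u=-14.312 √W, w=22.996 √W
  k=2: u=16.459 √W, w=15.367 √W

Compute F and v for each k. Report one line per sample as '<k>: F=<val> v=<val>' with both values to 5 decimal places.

k=0: u−w=6.17100, u+w=45.84700; √(b/2)=4.66369, √(2b)=9.32738; F=4.66369×6.171=28.77963, v=45.84700/9.32738=4.91531
k=1: u−w=-37.30800, u+w=8.68400; √(b/2)=4.66369, √(2b)=9.32738; F=4.66369×(-37.308)=-173.99293, v=8.68400/9.32738=0.93102
k=2: u−w=1.09200, u+w=31.82600; √(b/2)=4.66369, √(2b)=9.32738; F=4.66369×1.092=5.09275, v=31.82600/9.32738=3.41211

0: F=28.77963 v=4.91531
1: F=-173.99293 v=0.93102
2: F=5.09275 v=3.41211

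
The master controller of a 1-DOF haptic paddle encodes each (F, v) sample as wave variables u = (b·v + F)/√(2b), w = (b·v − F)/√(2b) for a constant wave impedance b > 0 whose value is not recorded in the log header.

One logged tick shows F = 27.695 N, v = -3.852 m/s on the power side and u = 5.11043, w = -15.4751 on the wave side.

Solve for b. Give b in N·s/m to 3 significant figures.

u + w = -10.3647;  u + w = √(2b)·v, so √(2b) = -10.3647/(-3.852) = 2.6907.
b = (√(2b))²/2 = 7.2400/2 = 3.6200.
(Check via u − w = 2F/√(2b): u − w = 20.5855, 2F/√(2b) = 20.5855.)

b = 3.62 N·s/m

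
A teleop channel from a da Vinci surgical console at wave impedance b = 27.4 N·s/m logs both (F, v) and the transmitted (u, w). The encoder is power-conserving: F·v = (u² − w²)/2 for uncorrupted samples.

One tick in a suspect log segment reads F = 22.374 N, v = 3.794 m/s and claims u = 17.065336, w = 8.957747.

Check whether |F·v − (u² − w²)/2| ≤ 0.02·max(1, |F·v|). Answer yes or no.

F·v = 22.374×3.794 = 84.886956 W.
(u² − w²)/2 = (291.225693 − 80.241231)/2 = 105.492231 W.
|Δ| = 20.605275;  2% of max(1, |F·v|) = 1.697739.

no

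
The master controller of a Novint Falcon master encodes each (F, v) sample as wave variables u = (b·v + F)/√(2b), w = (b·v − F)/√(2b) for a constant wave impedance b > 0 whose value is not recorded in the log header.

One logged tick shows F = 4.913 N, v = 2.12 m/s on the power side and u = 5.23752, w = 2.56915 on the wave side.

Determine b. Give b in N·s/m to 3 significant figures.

u + w = 7.80667;  u + w = √(2b)·v, so √(2b) = 7.80667/2.12 = 3.68239.
b = (√(2b))²/2 = 13.56001/2 = 6.78000.
(Check via u − w = 2F/√(2b): u − w = 2.66837, 2F/√(2b) = 2.66837.)

b = 6.78 N·s/m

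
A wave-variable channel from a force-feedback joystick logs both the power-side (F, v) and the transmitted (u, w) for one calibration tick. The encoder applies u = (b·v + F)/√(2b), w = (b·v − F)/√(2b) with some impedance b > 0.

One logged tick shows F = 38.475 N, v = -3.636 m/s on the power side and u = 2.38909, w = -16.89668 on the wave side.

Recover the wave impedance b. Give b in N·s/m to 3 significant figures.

b = 7.96 N·s/m

u + w = -14.5076;  u + w = √(2b)·v, so √(2b) = -14.5076/(-3.636) = 3.9900.
b = (√(2b))²/2 = 15.9200/2 = 7.9600.
(Check via u − w = 2F/√(2b): u − w = 19.2858, 2F/√(2b) = 19.2858.)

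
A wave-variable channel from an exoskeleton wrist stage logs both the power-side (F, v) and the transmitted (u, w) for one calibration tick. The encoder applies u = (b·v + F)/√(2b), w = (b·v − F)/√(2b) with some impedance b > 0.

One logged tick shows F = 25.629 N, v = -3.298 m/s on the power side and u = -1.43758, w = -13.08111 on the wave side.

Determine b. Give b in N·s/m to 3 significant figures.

u + w = -14.51869;  u + w = √(2b)·v, so √(2b) = -14.51869/(-3.298) = 4.40227.
b = (√(2b))²/2 = 19.37999/2 = 9.69000.
(Check via u − w = 2F/√(2b): u − w = 11.64353, 2F/√(2b) = 11.64354.)

b = 9.69 N·s/m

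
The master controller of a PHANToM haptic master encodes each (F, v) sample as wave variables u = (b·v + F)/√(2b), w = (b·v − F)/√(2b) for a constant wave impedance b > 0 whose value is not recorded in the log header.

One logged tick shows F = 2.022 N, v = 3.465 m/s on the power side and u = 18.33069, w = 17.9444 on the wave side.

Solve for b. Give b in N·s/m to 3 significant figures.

b = 54.8 N·s/m

u + w = 36.27509;  u + w = √(2b)·v, so √(2b) = 36.27509/3.465 = 10.46900.
b = (√(2b))²/2 = 109.59999/2 = 54.80000.
(Check via u − w = 2F/√(2b): u − w = 0.38629, 2F/√(2b) = 0.38628.)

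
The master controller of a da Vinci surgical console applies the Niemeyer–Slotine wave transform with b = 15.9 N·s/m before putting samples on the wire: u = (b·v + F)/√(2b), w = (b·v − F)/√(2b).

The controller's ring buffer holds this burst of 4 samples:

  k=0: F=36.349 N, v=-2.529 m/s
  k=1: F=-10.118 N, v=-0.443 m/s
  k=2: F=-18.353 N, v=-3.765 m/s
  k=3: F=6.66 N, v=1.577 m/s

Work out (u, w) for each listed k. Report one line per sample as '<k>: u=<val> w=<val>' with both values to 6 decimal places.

k=0: b·v=15.9×(-2.529)=-40.211100; √(2b)=5.639149; u=(-40.211100+36.349)/5.639149=-0.684873, w=(-40.211100−36.349)/5.639149=-13.576535
k=1: b·v=15.9×(-0.443)=-7.043700; √(2b)=5.639149; u=(-7.043700+(-10.118))/5.639149=-3.043314, w=(-7.043700−(-10.118))/5.639149=0.545171
k=2: b·v=15.9×(-3.765)=-59.863500; √(2b)=5.639149; u=(-59.863500+(-18.353))/5.639149=-13.870267, w=(-59.863500−(-18.353))/5.639149=-7.361129
k=3: b·v=15.9×1.577=25.074300; √(2b)=5.639149; u=(25.074300+6.66)/5.639149=5.627498, w=(25.074300−6.66)/5.639149=3.265440

0: u=-0.684873 w=-13.576535
1: u=-3.043314 w=0.545171
2: u=-13.870267 w=-7.361129
3: u=5.627498 w=3.265440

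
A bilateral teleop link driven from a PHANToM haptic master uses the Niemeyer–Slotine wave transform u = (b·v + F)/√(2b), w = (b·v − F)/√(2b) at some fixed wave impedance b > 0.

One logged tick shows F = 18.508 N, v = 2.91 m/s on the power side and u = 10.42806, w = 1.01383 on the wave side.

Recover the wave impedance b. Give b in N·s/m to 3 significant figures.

u + w = 11.4419;  u + w = √(2b)·v, so √(2b) = 11.4419/2.91 = 3.9319.
b = (√(2b))²/2 = 15.4600/2 = 7.7300.
(Check via u − w = 2F/√(2b): u − w = 9.4142, 2F/√(2b) = 9.4142.)

b = 7.73 N·s/m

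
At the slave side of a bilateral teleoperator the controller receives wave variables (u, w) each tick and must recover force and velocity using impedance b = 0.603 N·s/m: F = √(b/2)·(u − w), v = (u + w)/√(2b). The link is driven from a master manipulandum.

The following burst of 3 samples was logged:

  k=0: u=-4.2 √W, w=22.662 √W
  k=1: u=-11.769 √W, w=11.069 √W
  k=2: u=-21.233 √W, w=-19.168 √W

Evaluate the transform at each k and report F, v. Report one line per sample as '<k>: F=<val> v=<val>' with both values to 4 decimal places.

0: F=-14.7497 v=16.8114
1: F=-12.5401 v=-0.6374
2: F=-1.1339 v=-36.7890

k=0: u−w=-26.8620, u+w=18.4620; √(b/2)=0.5491, √(2b)=1.0982; F=0.5491×(-26.862)=-14.7497, v=18.4620/1.0982=16.8114
k=1: u−w=-22.8380, u+w=-0.7000; √(b/2)=0.5491, √(2b)=1.0982; F=0.5491×(-22.838)=-12.5401, v=-0.7000/1.0982=-0.6374
k=2: u−w=-2.0650, u+w=-40.4010; √(b/2)=0.5491, √(2b)=1.0982; F=0.5491×(-2.065)=-1.1339, v=-40.4010/1.0982=-36.7890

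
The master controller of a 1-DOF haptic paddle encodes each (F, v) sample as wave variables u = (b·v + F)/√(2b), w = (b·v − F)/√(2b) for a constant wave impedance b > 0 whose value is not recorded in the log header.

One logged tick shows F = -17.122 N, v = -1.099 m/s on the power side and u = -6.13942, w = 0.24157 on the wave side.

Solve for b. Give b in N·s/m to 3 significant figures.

u + w = -5.8979;  u + w = √(2b)·v, so √(2b) = -5.8979/(-1.099) = 5.3666.
b = (√(2b))²/2 = 28.8000/2 = 14.4000.
(Check via u − w = 2F/√(2b): u − w = -6.3810, 2F/√(2b) = -6.3810.)

b = 14.4 N·s/m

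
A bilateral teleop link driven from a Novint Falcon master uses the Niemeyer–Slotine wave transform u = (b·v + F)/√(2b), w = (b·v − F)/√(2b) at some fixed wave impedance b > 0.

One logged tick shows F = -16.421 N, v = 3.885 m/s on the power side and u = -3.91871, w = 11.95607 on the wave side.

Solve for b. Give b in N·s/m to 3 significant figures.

u + w = 8.0374;  u + w = √(2b)·v, so √(2b) = 8.0374/3.885 = 2.0688.
b = (√(2b))²/2 = 4.2800/2 = 2.1400.
(Check via u − w = 2F/√(2b): u − w = -15.8748, 2F/√(2b) = -15.8748.)

b = 2.14 N·s/m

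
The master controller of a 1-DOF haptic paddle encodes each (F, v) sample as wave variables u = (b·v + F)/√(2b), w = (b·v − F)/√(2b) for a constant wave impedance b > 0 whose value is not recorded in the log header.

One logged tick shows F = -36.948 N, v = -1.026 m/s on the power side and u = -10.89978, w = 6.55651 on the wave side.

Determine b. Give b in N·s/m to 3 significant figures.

u + w = -4.34327;  u + w = √(2b)·v, so √(2b) = -4.34327/(-1.026) = 4.23321.
b = (√(2b))²/2 = 17.92004/2 = 8.96002.
(Check via u − w = 2F/√(2b): u − w = -17.45629, 2F/√(2b) = -17.45627.)

b = 8.96 N·s/m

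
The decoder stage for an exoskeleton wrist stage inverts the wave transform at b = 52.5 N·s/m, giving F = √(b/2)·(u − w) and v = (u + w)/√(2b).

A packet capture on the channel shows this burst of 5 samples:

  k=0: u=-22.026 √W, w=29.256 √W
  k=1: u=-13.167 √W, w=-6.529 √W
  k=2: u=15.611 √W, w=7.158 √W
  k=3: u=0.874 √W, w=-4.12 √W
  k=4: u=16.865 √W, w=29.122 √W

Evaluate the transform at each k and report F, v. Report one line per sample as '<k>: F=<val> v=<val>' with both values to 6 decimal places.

0: F=-262.742065 v=0.705576
1: F=-34.009630 v=-1.922133
2: F=43.308737 v=2.222027
3: F=25.586636 v=-0.316777
4: F=-62.798438 v=4.487872

k=0: u−w=-51.282000, u+w=7.230000; √(b/2)=5.123475, √(2b)=10.246951; F=5.123475×(-51.282)=-262.742065, v=7.230000/10.246951=0.705576
k=1: u−w=-6.638000, u+w=-19.696000; √(b/2)=5.123475, √(2b)=10.246951; F=5.123475×(-6.638)=-34.009630, v=-19.696000/10.246951=-1.922133
k=2: u−w=8.453000, u+w=22.769000; √(b/2)=5.123475, √(2b)=10.246951; F=5.123475×8.453=43.308737, v=22.769000/10.246951=2.222027
k=3: u−w=4.994000, u+w=-3.246000; √(b/2)=5.123475, √(2b)=10.246951; F=5.123475×4.994=25.586636, v=-3.246000/10.246951=-0.316777
k=4: u−w=-12.257000, u+w=45.987000; √(b/2)=5.123475, √(2b)=10.246951; F=5.123475×(-12.257)=-62.798438, v=45.987000/10.246951=4.487872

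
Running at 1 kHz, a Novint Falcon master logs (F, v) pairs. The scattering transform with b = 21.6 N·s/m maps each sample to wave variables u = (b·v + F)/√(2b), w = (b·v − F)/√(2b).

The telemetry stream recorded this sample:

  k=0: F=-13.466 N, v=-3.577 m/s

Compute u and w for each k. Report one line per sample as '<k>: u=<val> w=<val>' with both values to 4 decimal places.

k=0: b·v=21.6×(-3.577)=-77.2632; √(2b)=6.5727; u=(-77.2632+(-13.466))/6.5727=-13.8040, w=(-77.2632−(-13.466))/6.5727=-9.7064

0: u=-13.8040 w=-9.7064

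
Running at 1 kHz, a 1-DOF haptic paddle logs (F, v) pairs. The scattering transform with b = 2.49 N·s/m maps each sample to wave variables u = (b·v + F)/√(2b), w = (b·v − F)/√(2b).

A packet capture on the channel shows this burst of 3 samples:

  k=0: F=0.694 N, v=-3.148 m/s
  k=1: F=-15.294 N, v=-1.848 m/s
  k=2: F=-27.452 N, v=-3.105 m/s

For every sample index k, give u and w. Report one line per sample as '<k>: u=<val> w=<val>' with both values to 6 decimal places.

k=0: b·v=2.49×(-3.148)=-7.838520; √(2b)=2.231591; u=(-7.838520+0.694)/2.231591=-3.201536, w=(-7.838520−0.694)/2.231591=-3.823514
k=1: b·v=2.49×(-1.848)=-4.601520; √(2b)=2.231591; u=(-4.601520+(-15.294))/2.231591=-8.915396, w=(-4.601520−(-15.294))/2.231591=4.791415
k=2: b·v=2.49×(-3.105)=-7.731450; √(2b)=2.231591; u=(-7.731450+(-27.452))/2.231591=-15.766081, w=(-7.731450−(-27.452))/2.231591=8.836990

0: u=-3.201536 w=-3.823514
1: u=-8.915396 w=4.791415
2: u=-15.766081 w=8.836990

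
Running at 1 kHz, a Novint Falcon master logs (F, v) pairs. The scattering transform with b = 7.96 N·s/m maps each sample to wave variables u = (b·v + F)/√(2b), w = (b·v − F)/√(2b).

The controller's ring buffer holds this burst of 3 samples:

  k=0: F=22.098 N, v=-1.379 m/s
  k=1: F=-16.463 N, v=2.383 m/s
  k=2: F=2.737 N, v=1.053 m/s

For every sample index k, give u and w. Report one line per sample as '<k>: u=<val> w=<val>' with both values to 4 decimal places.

0: u=2.7873 w=-8.2895
1: u=0.6280 w=8.8801
2: u=2.7867 w=1.4148

k=0: b·v=7.96×(-1.379)=-10.9768; √(2b)=3.9900; u=(-10.9768+22.098)/3.9900=2.7873, w=(-10.9768−22.098)/3.9900=-8.2895
k=1: b·v=7.96×2.383=18.9687; √(2b)=3.9900; u=(18.9687+(-16.463))/3.9900=0.6280, w=(18.9687−(-16.463))/3.9900=8.8801
k=2: b·v=7.96×1.053=8.3819; √(2b)=3.9900; u=(8.3819+2.737)/3.9900=2.7867, w=(8.3819−2.737)/3.9900=1.4148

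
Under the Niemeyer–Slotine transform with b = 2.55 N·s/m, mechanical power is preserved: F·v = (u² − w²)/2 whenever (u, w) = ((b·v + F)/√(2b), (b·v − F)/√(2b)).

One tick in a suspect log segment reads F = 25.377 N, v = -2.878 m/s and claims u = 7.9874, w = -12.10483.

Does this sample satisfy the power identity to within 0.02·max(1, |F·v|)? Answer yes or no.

no

F·v = 25.377×(-2.878) = -73.03501 W.
(u² − w²)/2 = (63.79856 − 146.52691)/2 = -41.36418 W.
|Δ| = 31.67083;  2% of max(1, |F·v|) = 1.46070.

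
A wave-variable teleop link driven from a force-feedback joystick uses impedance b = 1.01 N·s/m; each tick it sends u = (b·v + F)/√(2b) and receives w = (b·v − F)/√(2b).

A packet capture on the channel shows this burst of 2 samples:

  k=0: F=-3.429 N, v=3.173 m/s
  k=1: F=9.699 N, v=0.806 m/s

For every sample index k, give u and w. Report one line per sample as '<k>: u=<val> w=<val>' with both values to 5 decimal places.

0: u=-0.15780 w=4.66748
1: u=7.39696 w=-6.25142

k=0: b·v=1.01×3.173=3.20473; √(2b)=1.42127; u=(3.20473+(-3.429))/1.42127=-0.15780, w=(3.20473−(-3.429))/1.42127=4.66748
k=1: b·v=1.01×0.806=0.81406; √(2b)=1.42127; u=(0.81406+9.699)/1.42127=7.39696, w=(0.81406−9.699)/1.42127=-6.25142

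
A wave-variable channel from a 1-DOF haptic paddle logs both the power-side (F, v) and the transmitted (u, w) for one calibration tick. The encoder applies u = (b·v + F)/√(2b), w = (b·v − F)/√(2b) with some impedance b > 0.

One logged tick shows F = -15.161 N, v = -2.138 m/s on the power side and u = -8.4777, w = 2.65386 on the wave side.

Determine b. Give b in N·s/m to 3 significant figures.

b = 3.71 N·s/m

u + w = -5.8238;  u + w = √(2b)·v, so √(2b) = -5.8238/(-2.138) = 2.7240.
b = (√(2b))²/2 = 7.4200/2 = 3.7100.
(Check via u − w = 2F/√(2b): u − w = -11.1316, 2F/√(2b) = -11.1316.)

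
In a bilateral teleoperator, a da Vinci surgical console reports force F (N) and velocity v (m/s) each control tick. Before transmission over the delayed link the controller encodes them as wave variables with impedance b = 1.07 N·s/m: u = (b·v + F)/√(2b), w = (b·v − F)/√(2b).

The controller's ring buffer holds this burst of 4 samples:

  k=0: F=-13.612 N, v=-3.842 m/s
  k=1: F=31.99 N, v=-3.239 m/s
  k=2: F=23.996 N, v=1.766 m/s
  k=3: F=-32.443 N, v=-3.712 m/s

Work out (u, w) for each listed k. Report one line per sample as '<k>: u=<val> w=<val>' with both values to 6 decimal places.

k=0: b·v=1.07×(-3.842)=-4.110940; √(2b)=1.462874; u=(-4.110940+(-13.612))/1.462874=-12.115152, w=(-4.110940−(-13.612))/1.462874=6.494791
k=1: b·v=1.07×(-3.239)=-3.465730; √(2b)=1.462874; u=(-3.465730+31.99)/1.462874=19.498790, w=(-3.465730−31.99)/1.462874=-24.237038
k=2: b·v=1.07×1.766=1.889620; √(2b)=1.462874; u=(1.889620+23.996)/1.462874=17.695046, w=(1.889620−23.996)/1.462874=-15.111610
k=3: b·v=1.07×(-3.712)=-3.971840; √(2b)=1.462874; u=(-3.971840+(-32.443))/1.462874=-24.892672, w=(-3.971840−(-32.443))/1.462874=19.462484

0: u=-12.115152 w=6.494791
1: u=19.498790 w=-24.237038
2: u=17.695046 w=-15.111610
3: u=-24.892672 w=19.462484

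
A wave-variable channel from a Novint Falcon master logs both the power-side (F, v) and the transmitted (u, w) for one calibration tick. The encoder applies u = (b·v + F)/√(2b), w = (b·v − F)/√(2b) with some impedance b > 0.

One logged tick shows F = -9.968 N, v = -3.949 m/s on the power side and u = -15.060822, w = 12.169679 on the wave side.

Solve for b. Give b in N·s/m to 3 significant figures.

u + w = -2.891143;  u + w = √(2b)·v, so √(2b) = -2.891143/(-3.949) = 0.732120.
b = (√(2b))²/2 = 0.536000/2 = 0.268000.
(Check via u − w = 2F/√(2b): u − w = -27.230501, 2F/√(2b) = -27.230498.)

b = 0.268 N·s/m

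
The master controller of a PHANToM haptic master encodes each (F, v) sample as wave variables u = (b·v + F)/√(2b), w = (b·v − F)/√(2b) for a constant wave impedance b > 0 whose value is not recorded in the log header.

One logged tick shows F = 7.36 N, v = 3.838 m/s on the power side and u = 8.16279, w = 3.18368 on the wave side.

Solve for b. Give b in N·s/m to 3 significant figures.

u + w = 11.3465;  u + w = √(2b)·v, so √(2b) = 11.3465/3.838 = 2.9563.
b = (√(2b))²/2 = 8.7400/2 = 4.3700.
(Check via u − w = 2F/√(2b): u − w = 4.9791, 2F/√(2b) = 4.9791.)

b = 4.37 N·s/m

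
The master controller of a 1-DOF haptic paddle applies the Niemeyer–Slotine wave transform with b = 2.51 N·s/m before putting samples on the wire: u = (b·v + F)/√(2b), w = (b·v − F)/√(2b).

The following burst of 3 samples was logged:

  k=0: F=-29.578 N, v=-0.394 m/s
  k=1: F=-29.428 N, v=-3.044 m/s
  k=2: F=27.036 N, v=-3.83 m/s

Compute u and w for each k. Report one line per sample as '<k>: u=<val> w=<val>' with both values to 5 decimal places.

0: u=-13.64269 w=12.75992
1: u=-16.54445 w=9.72426
2: u=7.77613 w=-16.35738

k=0: b·v=2.51×(-0.394)=-0.98894; √(2b)=2.24054; u=(-0.98894+(-29.578))/2.24054=-13.64269, w=(-0.98894−(-29.578))/2.24054=12.75992
k=1: b·v=2.51×(-3.044)=-7.64044; √(2b)=2.24054; u=(-7.64044+(-29.428))/2.24054=-16.54445, w=(-7.64044−(-29.428))/2.24054=9.72426
k=2: b·v=2.51×(-3.83)=-9.61330; √(2b)=2.24054; u=(-9.61330+27.036)/2.24054=7.77613, w=(-9.61330−27.036)/2.24054=-16.35738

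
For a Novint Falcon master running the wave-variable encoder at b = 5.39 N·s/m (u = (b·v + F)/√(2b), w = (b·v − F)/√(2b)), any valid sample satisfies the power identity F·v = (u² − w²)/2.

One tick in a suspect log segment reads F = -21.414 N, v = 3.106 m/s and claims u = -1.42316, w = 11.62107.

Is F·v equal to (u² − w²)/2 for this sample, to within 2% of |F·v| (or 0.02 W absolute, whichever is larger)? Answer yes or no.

F·v = (-21.414)×3.106 = -66.5119 W.
(u² − w²)/2 = (2.0254 − 135.0493)/2 = -66.5119 W.
|Δ| = 0.0001;  2% of max(1, |F·v|) = 1.3302.

yes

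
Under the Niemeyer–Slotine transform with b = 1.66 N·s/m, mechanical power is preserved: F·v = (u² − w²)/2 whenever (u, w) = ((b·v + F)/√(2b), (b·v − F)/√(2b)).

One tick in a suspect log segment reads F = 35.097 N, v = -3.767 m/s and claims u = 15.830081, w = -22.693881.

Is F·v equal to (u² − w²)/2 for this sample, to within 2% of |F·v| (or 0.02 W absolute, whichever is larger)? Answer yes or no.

yes

F·v = 35.097×(-3.767) = -132.210399 W.
(u² − w²)/2 = (250.591464 − 515.012235)/2 = -132.210385 W.
|Δ| = 0.000014;  2% of max(1, |F·v|) = 2.644208.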